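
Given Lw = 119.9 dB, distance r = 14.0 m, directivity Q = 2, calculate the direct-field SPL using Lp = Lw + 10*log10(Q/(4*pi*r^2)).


4*pi*r^2 = 4*pi*14.0^2 = 2463.01 m^2
Q / (4*pi*r^2) = 2 / 2463.01 = 0.000812015
Lp = 119.9 + 10*log10(0.000812015) = 88.996 dB


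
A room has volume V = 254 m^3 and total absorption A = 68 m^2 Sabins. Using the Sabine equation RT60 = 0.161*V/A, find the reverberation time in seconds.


RT60 = 0.161 * 254 / 68 = 0.60138 s


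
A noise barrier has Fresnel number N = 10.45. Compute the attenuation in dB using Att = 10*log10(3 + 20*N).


3 + 20*N = 3 + 20*10.45 = 212
Att = 10*log10(212) = 23.263 dB


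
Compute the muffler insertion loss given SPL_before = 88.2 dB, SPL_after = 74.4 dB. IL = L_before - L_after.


Insertion loss = SPL without muffler - SPL with muffler
IL = 88.2 - 74.4 = 13.8 dB


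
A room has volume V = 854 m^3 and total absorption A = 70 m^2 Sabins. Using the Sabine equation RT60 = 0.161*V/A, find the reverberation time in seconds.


RT60 = 0.161 * 854 / 70 = 1.9642 s


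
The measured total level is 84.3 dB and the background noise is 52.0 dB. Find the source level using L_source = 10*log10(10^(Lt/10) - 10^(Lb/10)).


10^(84.3/10) = 2.69153e+08
10^(52.0/10) = 158489
Difference = 2.69153e+08 - 158489 = 2.68995e+08
L_source = 10*log10(2.68995e+08) = 84.297 dB


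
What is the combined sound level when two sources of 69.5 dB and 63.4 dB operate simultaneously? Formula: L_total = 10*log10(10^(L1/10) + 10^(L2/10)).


10^(69.5/10) = 8.91251e+06
10^(63.4/10) = 2.18776e+06
Sum = 8.91251e+06 + 2.18776e+06 = 1.11003e+07
L_total = 10*log10(1.11003e+07) = 70.453 dB


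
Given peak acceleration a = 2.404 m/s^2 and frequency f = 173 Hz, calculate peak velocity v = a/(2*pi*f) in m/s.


omega = 2*pi*f = 2*pi*173 = 1086.99 rad/s
v = a / omega = 2.404 / 1086.99 = 0.0022116 m/s


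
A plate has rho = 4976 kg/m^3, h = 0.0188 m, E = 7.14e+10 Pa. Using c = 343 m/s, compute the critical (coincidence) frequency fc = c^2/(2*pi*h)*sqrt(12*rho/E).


12*rho/E = 12*4976/7.14e+10 = 8.36303e-07
sqrt(12*rho/E) = sqrt(8.36303e-07) = 0.000914496
c^2/(2*pi*h) = 343^2/(2*pi*0.0188) = 995980
fc = 995980 * 0.000914496 = 910.82 Hz


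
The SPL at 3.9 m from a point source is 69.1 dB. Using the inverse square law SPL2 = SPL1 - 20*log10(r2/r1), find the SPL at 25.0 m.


r2/r1 = 25.0/3.9 = 6.41026
Correction = 20*log10(6.41026) = 16.1375 dB
SPL2 = 69.1 - 16.1375 = 52.962 dB


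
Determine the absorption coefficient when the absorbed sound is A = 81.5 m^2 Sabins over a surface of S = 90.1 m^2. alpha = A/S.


Absorption coefficient = absorbed power / incident power
alpha = A / S = 81.5 / 90.1 = 0.90455


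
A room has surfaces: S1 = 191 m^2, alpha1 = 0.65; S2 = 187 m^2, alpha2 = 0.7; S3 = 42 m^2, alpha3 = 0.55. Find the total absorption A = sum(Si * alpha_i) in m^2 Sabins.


191 * 0.65 = 124.15
187 * 0.7 = 130.9
42 * 0.55 = 23.1
A_total = 124.15 + 130.9 + 23.1 = 278.15 m^2


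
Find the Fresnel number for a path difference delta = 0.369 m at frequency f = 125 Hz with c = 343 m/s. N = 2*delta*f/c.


N = 2*delta*f/c = 2*delta/lambda, where lambda = c/f
lambda = 343 / 125 = 2.744 m
N = 2 * 0.369 / 2.744 = 0.26895


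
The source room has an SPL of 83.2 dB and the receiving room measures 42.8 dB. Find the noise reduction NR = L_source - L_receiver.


NR = L_source - L_receiver (difference between source and receiving room levels)
NR = 83.2 - 42.8 = 40.4 dB


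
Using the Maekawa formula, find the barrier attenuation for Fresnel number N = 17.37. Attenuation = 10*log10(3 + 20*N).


3 + 20*N = 3 + 20*17.37 = 350.4
Att = 10*log10(350.4) = 25.446 dB


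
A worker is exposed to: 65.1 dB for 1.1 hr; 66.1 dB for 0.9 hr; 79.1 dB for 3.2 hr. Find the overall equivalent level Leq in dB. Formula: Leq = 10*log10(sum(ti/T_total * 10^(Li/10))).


T_total = 1.1 + 0.9 + 3.2 = 5.2 hr
(1.1/5.2) * 10^(65.1/10) = 684525
(0.9/5.2) * 10^(66.1/10) = 705081
(3.2/5.2) * 10^(79.1/10) = 5.00203e+07
Sum = 684525 + 705081 + 5.00203e+07 = 5.14099e+07
Leq = 10*log10(5.14099e+07) = 77.11 dB


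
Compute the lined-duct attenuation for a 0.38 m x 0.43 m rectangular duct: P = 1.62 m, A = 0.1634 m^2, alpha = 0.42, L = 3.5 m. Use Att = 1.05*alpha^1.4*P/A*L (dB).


alpha^1.4 = 0.42^1.4 = 0.296858
Attenuation rate = 1.05 * alpha^1.4 * P / A
= 1.05 * 0.296858 * 1.62 / 0.1634 = 3.0903 dB/m
Total Att = 3.0903 * 3.5 = 10.816 dB


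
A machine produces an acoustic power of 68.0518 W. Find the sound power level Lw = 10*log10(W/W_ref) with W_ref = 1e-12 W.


W / W_ref = 68.0518 / 1e-12 = 6.80518e+13
Lw = 10 * log10(6.80518e+13) = 138.33 dB


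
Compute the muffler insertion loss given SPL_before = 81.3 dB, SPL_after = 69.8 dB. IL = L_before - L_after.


Insertion loss = SPL without muffler - SPL with muffler
IL = 81.3 - 69.8 = 11.5 dB


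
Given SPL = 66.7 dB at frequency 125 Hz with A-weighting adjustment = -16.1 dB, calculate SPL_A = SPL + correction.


A-weighting table: 125 Hz -> -16.1 dB correction
SPL_A = SPL + correction = 66.7 + (-16.1) = 50.6 dBA


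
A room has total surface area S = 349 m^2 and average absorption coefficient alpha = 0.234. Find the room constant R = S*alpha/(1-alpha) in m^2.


R = 349 * 0.234 / (1 - 0.234) = 106.61 m^2


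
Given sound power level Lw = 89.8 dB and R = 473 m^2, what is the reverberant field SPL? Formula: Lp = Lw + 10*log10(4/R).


4/R = 4/473 = 0.00845666
Lp = 89.8 + 10*log10(0.00845666) = 69.072 dB


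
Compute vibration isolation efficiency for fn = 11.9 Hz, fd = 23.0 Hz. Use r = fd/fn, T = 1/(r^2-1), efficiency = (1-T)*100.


r = 23.0 / 11.9 = 1.93277
r^2 - 1 = 1.93277^2 - 1 = 2.7356
T = 1/2.7356 = 0.365551
Efficiency = (1 - 0.365551)*100 = 63.445 %


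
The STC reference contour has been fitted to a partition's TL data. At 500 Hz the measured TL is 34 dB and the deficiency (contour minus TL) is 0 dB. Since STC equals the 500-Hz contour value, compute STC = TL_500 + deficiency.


By ASTM E413, STC = value of the fitted reference contour at 500 Hz.
Contour value at 500 Hz = TL_500 + deficiency = 34 + 0 = 34
STC = 34


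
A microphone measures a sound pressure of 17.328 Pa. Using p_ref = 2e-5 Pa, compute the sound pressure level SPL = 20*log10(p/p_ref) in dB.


p / p_ref = 17.328 / 2e-5 = 866400
SPL = 20 * log10(866400) = 118.75 dB


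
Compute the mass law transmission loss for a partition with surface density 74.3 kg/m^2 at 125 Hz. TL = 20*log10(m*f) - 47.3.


m * f = 74.3 * 125 = 9287.5
20*log10(9287.5) = 79.358 dB
TL = 79.358 - 47.3 = 32.058 dB


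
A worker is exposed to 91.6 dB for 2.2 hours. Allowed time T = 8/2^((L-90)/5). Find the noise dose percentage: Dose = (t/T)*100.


T_allowed = 8 / 2^((91.6 - 90)/5) = 6.40856 hr
Dose = 2.2 / 6.40856 * 100 = 34.329 %


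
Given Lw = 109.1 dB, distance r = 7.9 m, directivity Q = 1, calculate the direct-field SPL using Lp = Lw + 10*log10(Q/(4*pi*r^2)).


4*pi*r^2 = 4*pi*7.9^2 = 784.267 m^2
Q / (4*pi*r^2) = 1 / 784.267 = 0.00127508
Lp = 109.1 + 10*log10(0.00127508) = 80.155 dB


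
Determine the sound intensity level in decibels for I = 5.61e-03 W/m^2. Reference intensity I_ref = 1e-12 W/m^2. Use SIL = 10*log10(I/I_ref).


I / I_ref = 5.61e-03 / 1e-12 = 5.61e+09
SIL = 10 * log10(5.61e+09) = 97.49 dB


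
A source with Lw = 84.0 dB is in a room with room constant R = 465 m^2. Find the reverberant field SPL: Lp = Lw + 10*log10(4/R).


4/R = 4/465 = 0.00860215
Lp = 84.0 + 10*log10(0.00860215) = 63.346 dB


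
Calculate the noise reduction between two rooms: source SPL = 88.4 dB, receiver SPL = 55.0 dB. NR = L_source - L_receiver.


NR = L_source - L_receiver (difference between source and receiving room levels)
NR = 88.4 - 55.0 = 33.4 dB


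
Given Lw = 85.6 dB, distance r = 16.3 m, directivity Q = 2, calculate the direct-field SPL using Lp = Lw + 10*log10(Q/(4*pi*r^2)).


4*pi*r^2 = 4*pi*16.3^2 = 3338.76 m^2
Q / (4*pi*r^2) = 2 / 3338.76 = 0.000599025
Lp = 85.6 + 10*log10(0.000599025) = 53.374 dB


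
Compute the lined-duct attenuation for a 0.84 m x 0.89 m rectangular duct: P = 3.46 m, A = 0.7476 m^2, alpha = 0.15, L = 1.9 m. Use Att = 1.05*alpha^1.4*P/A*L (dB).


alpha^1.4 = 0.15^1.4 = 0.0702308
Attenuation rate = 1.05 * alpha^1.4 * P / A
= 1.05 * 0.0702308 * 3.46 / 0.7476 = 0.34129 dB/m
Total Att = 0.34129 * 1.9 = 0.64845 dB


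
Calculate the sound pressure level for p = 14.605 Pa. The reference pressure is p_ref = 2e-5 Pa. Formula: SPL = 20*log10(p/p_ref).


p / p_ref = 14.605 / 2e-5 = 730250
SPL = 20 * log10(730250) = 117.27 dB


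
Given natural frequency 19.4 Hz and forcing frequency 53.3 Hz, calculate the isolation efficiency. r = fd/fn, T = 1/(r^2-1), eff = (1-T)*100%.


r = 53.3 / 19.4 = 2.74742
r^2 - 1 = 2.74742^2 - 1 = 6.54832
T = 1/6.54832 = 0.152711
Efficiency = (1 - 0.152711)*100 = 84.729 %


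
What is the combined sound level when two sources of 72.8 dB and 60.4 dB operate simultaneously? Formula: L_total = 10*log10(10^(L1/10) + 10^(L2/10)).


10^(72.8/10) = 1.90546e+07
10^(60.4/10) = 1.09648e+06
Sum = 1.90546e+07 + 1.09648e+06 = 2.01511e+07
L_total = 10*log10(2.01511e+07) = 73.043 dB


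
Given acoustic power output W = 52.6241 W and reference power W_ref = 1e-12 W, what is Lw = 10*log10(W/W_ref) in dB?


W / W_ref = 52.6241 / 1e-12 = 5.26241e+13
Lw = 10 * log10(5.26241e+13) = 137.21 dB


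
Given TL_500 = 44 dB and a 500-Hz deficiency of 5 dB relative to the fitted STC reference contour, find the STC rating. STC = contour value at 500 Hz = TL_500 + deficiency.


By ASTM E413, STC = value of the fitted reference contour at 500 Hz.
Contour value at 500 Hz = TL_500 + deficiency = 44 + 5 = 49
STC = 49


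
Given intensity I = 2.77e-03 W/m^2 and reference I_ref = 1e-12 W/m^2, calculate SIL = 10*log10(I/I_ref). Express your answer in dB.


I / I_ref = 2.77e-03 / 1e-12 = 2.77e+09
SIL = 10 * log10(2.77e+09) = 94.425 dB


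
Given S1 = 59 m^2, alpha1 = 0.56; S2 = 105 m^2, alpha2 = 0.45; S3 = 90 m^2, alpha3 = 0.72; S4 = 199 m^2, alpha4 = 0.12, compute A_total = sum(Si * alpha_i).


59 * 0.56 = 33.04
105 * 0.45 = 47.25
90 * 0.72 = 64.8
199 * 0.12 = 23.88
A_total = 33.04 + 47.25 + 64.8 + 23.88 = 168.97 m^2


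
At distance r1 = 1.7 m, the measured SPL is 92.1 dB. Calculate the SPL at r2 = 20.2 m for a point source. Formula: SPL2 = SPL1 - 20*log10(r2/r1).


r2/r1 = 20.2/1.7 = 11.8824
Correction = 20*log10(11.8824) = 21.4981 dB
SPL2 = 92.1 - 21.4981 = 70.602 dB


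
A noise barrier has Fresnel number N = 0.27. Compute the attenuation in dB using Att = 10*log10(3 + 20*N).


3 + 20*N = 3 + 20*0.27 = 8.4
Att = 10*log10(8.4) = 9.2428 dB


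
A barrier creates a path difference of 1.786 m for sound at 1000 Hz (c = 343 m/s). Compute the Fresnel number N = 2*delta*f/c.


N = 2*delta*f/c = 2*delta/lambda, where lambda = c/f
lambda = 343 / 1000 = 0.343 m
N = 2 * 1.786 / 0.343 = 10.414


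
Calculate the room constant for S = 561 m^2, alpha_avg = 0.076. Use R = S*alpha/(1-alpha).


R = 561 * 0.076 / (1 - 0.076) = 46.143 m^2


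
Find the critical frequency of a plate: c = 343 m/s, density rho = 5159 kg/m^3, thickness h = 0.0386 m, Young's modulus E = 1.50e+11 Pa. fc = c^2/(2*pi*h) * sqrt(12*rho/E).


12*rho/E = 12*5159/1.50e+11 = 4.1272e-07
sqrt(12*rho/E) = sqrt(4.1272e-07) = 0.000642433
c^2/(2*pi*h) = 343^2/(2*pi*0.0386) = 485089
fc = 485089 * 0.000642433 = 311.64 Hz


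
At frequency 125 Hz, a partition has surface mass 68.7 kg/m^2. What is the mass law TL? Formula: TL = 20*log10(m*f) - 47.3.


m * f = 68.7 * 125 = 8587.5
20*log10(8587.5) = 78.6773 dB
TL = 78.6773 - 47.3 = 31.377 dB


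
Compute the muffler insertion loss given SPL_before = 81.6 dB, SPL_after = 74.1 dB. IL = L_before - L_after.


Insertion loss = SPL without muffler - SPL with muffler
IL = 81.6 - 74.1 = 7.5 dB


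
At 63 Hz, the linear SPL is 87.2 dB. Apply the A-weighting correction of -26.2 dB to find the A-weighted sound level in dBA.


A-weighting table: 63 Hz -> -26.2 dB correction
SPL_A = SPL + correction = 87.2 + (-26.2) = 61 dBA


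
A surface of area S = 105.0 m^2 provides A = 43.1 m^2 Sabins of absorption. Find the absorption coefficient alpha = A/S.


Absorption coefficient = absorbed power / incident power
alpha = A / S = 43.1 / 105.0 = 0.41048


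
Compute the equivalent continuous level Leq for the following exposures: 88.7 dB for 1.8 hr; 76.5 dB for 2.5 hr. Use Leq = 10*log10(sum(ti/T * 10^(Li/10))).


T_total = 1.8 + 2.5 = 4.3 hr
(1.8/4.3) * 10^(88.7/10) = 3.10316e+08
(2.5/4.3) * 10^(76.5/10) = 2.597e+07
Sum = 3.10316e+08 + 2.597e+07 = 3.36286e+08
Leq = 10*log10(3.36286e+08) = 85.267 dB


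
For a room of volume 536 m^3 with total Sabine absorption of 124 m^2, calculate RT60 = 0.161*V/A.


RT60 = 0.161 * 536 / 124 = 0.69594 s


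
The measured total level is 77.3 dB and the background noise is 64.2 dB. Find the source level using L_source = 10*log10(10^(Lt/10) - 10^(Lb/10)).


10^(77.3/10) = 5.37032e+07
10^(64.2/10) = 2.63027e+06
Difference = 5.37032e+07 - 2.63027e+06 = 5.10729e+07
L_source = 10*log10(5.10729e+07) = 77.082 dB


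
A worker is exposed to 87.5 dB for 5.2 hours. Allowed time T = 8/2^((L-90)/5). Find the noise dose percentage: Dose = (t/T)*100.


T_allowed = 8 / 2^((87.5 - 90)/5) = 11.3137 hr
Dose = 5.2 / 11.3137 * 100 = 45.962 %


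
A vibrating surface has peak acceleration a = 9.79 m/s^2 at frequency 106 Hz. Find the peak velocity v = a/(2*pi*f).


omega = 2*pi*f = 2*pi*106 = 666.018 rad/s
v = a / omega = 9.79 / 666.018 = 0.014699 m/s


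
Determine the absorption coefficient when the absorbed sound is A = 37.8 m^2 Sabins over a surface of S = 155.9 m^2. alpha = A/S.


Absorption coefficient = absorbed power / incident power
alpha = A / S = 37.8 / 155.9 = 0.24246


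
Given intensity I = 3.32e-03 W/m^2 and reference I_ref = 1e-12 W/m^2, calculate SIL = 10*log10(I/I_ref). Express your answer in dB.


I / I_ref = 3.32e-03 / 1e-12 = 3.32e+09
SIL = 10 * log10(3.32e+09) = 95.211 dB


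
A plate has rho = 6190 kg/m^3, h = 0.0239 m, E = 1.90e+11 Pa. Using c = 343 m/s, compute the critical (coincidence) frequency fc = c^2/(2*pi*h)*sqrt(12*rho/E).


12*rho/E = 12*6190/1.90e+11 = 3.90947e-07
sqrt(12*rho/E) = sqrt(3.90947e-07) = 0.000625258
c^2/(2*pi*h) = 343^2/(2*pi*0.0239) = 783449
fc = 783449 * 0.000625258 = 489.86 Hz


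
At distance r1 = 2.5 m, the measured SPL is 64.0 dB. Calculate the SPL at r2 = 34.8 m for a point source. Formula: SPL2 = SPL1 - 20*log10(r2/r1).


r2/r1 = 34.8/2.5 = 13.92
Correction = 20*log10(13.92) = 22.8728 dB
SPL2 = 64.0 - 22.8728 = 41.127 dB


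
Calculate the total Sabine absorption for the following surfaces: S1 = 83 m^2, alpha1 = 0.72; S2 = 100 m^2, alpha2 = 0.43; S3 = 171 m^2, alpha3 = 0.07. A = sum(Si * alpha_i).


83 * 0.72 = 59.76
100 * 0.43 = 43
171 * 0.07 = 11.97
A_total = 59.76 + 43 + 11.97 = 114.73 m^2


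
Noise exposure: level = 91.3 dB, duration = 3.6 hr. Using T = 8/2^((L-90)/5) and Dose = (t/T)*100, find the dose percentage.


T_allowed = 8 / 2^((91.3 - 90)/5) = 6.6807 hr
Dose = 3.6 / 6.6807 * 100 = 53.887 %


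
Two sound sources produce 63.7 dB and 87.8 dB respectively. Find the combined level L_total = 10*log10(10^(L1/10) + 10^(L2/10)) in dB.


10^(63.7/10) = 2.34423e+06
10^(87.8/10) = 6.0256e+08
Sum = 2.34423e+06 + 6.0256e+08 = 6.04904e+08
L_total = 10*log10(6.04904e+08) = 87.817 dB


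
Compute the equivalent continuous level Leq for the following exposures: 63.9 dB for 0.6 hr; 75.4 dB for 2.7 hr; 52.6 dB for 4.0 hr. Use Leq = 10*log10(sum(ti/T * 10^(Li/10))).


T_total = 0.6 + 2.7 + 4.0 = 7.3 hr
(0.6/7.3) * 10^(63.9/10) = 201757
(2.7/7.3) * 10^(75.4/10) = 1.28245e+07
(4.0/7.3) * 10^(52.6/10) = 99709.6
Sum = 201757 + 1.28245e+07 + 99709.6 = 1.3126e+07
Leq = 10*log10(1.3126e+07) = 71.181 dB


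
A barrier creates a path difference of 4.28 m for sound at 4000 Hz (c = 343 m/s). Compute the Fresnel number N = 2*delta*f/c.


N = 2*delta*f/c = 2*delta/lambda, where lambda = c/f
lambda = 343 / 4000 = 0.08575 m
N = 2 * 4.28 / 0.08575 = 99.825


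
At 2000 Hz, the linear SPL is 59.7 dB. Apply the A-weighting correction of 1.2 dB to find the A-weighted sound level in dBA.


A-weighting table: 2000 Hz -> 1.2 dB correction
SPL_A = SPL + correction = 59.7 + (1.2) = 60.9 dBA


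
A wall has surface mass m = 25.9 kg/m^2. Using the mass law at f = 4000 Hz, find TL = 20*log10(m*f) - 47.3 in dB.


m * f = 25.9 * 4000 = 103600
20*log10(103600) = 100.307 dB
TL = 100.307 - 47.3 = 53.007 dB


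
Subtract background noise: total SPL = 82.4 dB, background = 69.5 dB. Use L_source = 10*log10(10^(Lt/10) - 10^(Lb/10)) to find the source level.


10^(82.4/10) = 1.7378e+08
10^(69.5/10) = 8.91251e+06
Difference = 1.7378e+08 - 8.91251e+06 = 1.64867e+08
L_source = 10*log10(1.64867e+08) = 82.171 dB


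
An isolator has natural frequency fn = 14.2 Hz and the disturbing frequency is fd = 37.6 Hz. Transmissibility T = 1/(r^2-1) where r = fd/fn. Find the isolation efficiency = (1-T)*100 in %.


r = 37.6 / 14.2 = 2.64789
r^2 - 1 = 2.64789^2 - 1 = 6.01132
T = 1/6.01132 = 0.166353
Efficiency = (1 - 0.166353)*100 = 83.365 %


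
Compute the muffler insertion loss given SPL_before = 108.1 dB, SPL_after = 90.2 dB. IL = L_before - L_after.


Insertion loss = SPL without muffler - SPL with muffler
IL = 108.1 - 90.2 = 17.9 dB


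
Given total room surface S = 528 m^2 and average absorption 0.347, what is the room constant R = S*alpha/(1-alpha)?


R = 528 * 0.347 / (1 - 0.347) = 280.58 m^2


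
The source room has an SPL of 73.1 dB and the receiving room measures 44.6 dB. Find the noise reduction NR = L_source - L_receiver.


NR = L_source - L_receiver (difference between source and receiving room levels)
NR = 73.1 - 44.6 = 28.5 dB


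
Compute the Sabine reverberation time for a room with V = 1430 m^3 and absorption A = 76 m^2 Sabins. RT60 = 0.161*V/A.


RT60 = 0.161 * 1430 / 76 = 3.0293 s


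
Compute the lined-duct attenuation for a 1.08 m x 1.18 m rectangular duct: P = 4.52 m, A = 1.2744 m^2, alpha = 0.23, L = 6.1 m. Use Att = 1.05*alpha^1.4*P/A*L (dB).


alpha^1.4 = 0.23^1.4 = 0.127767
Attenuation rate = 1.05 * alpha^1.4 * P / A
= 1.05 * 0.127767 * 4.52 / 1.2744 = 0.475818 dB/m
Total Att = 0.475818 * 6.1 = 2.9025 dB


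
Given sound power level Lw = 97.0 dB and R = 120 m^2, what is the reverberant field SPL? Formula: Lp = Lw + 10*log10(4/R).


4/R = 4/120 = 0.0333333
Lp = 97.0 + 10*log10(0.0333333) = 82.229 dB


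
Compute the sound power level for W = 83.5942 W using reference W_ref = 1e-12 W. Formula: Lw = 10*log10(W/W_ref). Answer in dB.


W / W_ref = 83.5942 / 1e-12 = 8.35942e+13
Lw = 10 * log10(8.35942e+13) = 139.22 dB


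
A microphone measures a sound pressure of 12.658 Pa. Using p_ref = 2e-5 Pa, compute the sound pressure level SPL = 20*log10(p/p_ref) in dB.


p / p_ref = 12.658 / 2e-5 = 632900
SPL = 20 * log10(632900) = 116.03 dB


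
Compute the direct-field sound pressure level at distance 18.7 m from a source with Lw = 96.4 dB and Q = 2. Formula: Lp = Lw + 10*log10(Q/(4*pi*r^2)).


4*pi*r^2 = 4*pi*18.7^2 = 4394.33 m^2
Q / (4*pi*r^2) = 2 / 4394.33 = 0.000455132
Lp = 96.4 + 10*log10(0.000455132) = 62.981 dB


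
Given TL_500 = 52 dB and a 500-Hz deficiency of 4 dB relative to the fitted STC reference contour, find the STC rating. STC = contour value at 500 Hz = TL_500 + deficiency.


By ASTM E413, STC = value of the fitted reference contour at 500 Hz.
Contour value at 500 Hz = TL_500 + deficiency = 52 + 4 = 56
STC = 56


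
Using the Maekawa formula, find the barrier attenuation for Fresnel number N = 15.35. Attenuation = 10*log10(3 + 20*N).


3 + 20*N = 3 + 20*15.35 = 310
Att = 10*log10(310) = 24.914 dB


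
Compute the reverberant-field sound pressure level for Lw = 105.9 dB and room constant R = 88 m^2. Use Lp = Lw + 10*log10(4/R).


4/R = 4/88 = 0.0454545
Lp = 105.9 + 10*log10(0.0454545) = 92.476 dB


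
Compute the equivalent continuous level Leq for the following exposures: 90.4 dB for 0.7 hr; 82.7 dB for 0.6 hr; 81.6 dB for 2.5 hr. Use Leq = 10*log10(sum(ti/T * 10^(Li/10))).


T_total = 0.7 + 0.6 + 2.5 = 3.8 hr
(0.7/3.8) * 10^(90.4/10) = 2.01983e+08
(0.6/3.8) * 10^(82.7/10) = 2.94014e+07
(2.5/3.8) * 10^(81.6/10) = 9.50947e+07
Sum = 2.01983e+08 + 2.94014e+07 + 9.50947e+07 = 3.26479e+08
Leq = 10*log10(3.26479e+08) = 85.139 dB


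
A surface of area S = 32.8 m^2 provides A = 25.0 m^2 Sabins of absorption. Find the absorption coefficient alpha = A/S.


Absorption coefficient = absorbed power / incident power
alpha = A / S = 25.0 / 32.8 = 0.7622


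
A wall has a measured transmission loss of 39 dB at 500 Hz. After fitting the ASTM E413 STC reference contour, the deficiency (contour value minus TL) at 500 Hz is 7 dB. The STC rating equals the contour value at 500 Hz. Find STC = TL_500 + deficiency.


By ASTM E413, STC = value of the fitted reference contour at 500 Hz.
Contour value at 500 Hz = TL_500 + deficiency = 39 + 7 = 46
STC = 46


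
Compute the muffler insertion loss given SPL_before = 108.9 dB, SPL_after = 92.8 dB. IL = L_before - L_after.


Insertion loss = SPL without muffler - SPL with muffler
IL = 108.9 - 92.8 = 16.1 dB


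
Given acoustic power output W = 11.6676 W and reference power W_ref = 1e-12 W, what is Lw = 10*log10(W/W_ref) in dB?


W / W_ref = 11.6676 / 1e-12 = 1.16676e+13
Lw = 10 * log10(1.16676e+13) = 130.67 dB


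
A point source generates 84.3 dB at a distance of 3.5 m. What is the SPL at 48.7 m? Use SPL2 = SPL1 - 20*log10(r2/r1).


r2/r1 = 48.7/3.5 = 13.9143
Correction = 20*log10(13.9143) = 22.8692 dB
SPL2 = 84.3 - 22.8692 = 61.431 dB


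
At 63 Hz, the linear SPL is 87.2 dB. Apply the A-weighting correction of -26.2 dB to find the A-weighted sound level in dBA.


A-weighting table: 63 Hz -> -26.2 dB correction
SPL_A = SPL + correction = 87.2 + (-26.2) = 61 dBA


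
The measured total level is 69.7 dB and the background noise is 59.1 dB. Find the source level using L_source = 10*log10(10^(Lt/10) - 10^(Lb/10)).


10^(69.7/10) = 9.33254e+06
10^(59.1/10) = 812831
Difference = 9.33254e+06 - 812831 = 8.51971e+06
L_source = 10*log10(8.51971e+06) = 69.304 dB


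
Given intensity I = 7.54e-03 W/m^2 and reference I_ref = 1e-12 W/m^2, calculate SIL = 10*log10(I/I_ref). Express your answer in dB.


I / I_ref = 7.54e-03 / 1e-12 = 7.54e+09
SIL = 10 * log10(7.54e+09) = 98.774 dB


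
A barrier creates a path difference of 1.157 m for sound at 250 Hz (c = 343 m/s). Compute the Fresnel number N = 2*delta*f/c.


N = 2*delta*f/c = 2*delta/lambda, where lambda = c/f
lambda = 343 / 250 = 1.372 m
N = 2 * 1.157 / 1.372 = 1.6866


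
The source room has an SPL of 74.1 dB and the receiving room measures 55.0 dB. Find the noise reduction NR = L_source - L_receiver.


NR = L_source - L_receiver (difference between source and receiving room levels)
NR = 74.1 - 55.0 = 19.1 dB


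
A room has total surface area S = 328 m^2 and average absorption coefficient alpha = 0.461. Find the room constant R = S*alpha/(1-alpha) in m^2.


R = 328 * 0.461 / (1 - 0.461) = 280.53 m^2


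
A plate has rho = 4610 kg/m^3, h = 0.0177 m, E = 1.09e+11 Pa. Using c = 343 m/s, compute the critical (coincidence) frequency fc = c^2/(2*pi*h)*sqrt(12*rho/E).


12*rho/E = 12*4610/1.09e+11 = 5.07523e-07
sqrt(12*rho/E) = sqrt(5.07523e-07) = 0.000712406
c^2/(2*pi*h) = 343^2/(2*pi*0.0177) = 1.05788e+06
fc = 1.05788e+06 * 0.000712406 = 753.64 Hz


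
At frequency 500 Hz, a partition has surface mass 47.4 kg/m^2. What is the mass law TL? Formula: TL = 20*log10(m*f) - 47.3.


m * f = 47.4 * 500 = 23700
20*log10(23700) = 87.495 dB
TL = 87.495 - 47.3 = 40.195 dB


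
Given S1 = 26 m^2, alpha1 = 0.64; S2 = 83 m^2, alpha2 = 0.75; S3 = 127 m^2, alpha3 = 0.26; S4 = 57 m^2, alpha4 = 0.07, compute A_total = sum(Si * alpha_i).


26 * 0.64 = 16.64
83 * 0.75 = 62.25
127 * 0.26 = 33.02
57 * 0.07 = 3.99
A_total = 16.64 + 62.25 + 33.02 + 3.99 = 115.9 m^2


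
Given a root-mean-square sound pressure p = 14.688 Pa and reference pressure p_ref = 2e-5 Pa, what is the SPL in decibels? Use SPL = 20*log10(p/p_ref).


p / p_ref = 14.688 / 2e-5 = 734400
SPL = 20 * log10(734400) = 117.32 dB


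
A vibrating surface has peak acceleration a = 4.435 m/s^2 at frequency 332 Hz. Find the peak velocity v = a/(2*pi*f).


omega = 2*pi*f = 2*pi*332 = 2086.02 rad/s
v = a / omega = 4.435 / 2086.02 = 0.0021261 m/s


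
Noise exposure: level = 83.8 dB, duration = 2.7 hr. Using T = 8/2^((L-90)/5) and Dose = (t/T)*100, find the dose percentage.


T_allowed = 8 / 2^((83.8 - 90)/5) = 18.8959 hr
Dose = 2.7 / 18.8959 * 100 = 14.289 %


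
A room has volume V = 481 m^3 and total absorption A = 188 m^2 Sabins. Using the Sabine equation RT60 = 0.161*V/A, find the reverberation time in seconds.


RT60 = 0.161 * 481 / 188 = 0.41192 s


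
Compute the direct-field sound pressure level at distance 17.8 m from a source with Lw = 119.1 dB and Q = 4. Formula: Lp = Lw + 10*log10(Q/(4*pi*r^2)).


4*pi*r^2 = 4*pi*17.8^2 = 3981.53 m^2
Q / (4*pi*r^2) = 4 / 3981.53 = 0.00100464
Lp = 119.1 + 10*log10(0.00100464) = 89.12 dB


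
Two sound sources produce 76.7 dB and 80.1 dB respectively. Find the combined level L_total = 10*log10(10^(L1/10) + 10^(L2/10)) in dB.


10^(76.7/10) = 4.67735e+07
10^(80.1/10) = 1.02329e+08
Sum = 4.67735e+07 + 1.02329e+08 = 1.49102e+08
L_total = 10*log10(1.49102e+08) = 81.735 dB


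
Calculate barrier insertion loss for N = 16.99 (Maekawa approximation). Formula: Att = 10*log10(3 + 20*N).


3 + 20*N = 3 + 20*16.99 = 342.8
Att = 10*log10(342.8) = 25.35 dB


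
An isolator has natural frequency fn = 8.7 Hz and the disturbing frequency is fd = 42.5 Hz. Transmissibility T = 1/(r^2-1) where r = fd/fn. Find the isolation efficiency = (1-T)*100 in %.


r = 42.5 / 8.7 = 4.88506
r^2 - 1 = 4.88506^2 - 1 = 22.8638
T = 1/22.8638 = 0.0437373
Efficiency = (1 - 0.0437373)*100 = 95.626 %


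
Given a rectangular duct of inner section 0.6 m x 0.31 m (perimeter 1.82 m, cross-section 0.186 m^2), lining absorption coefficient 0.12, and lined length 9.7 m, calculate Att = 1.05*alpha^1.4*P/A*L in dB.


alpha^1.4 = 0.12^1.4 = 0.0513871
Attenuation rate = 1.05 * alpha^1.4 * P / A
= 1.05 * 0.0513871 * 1.82 / 0.186 = 0.527961 dB/m
Total Att = 0.527961 * 9.7 = 5.1212 dB


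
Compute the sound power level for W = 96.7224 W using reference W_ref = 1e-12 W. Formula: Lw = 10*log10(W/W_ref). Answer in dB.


W / W_ref = 96.7224 / 1e-12 = 9.67224e+13
Lw = 10 * log10(9.67224e+13) = 139.86 dB


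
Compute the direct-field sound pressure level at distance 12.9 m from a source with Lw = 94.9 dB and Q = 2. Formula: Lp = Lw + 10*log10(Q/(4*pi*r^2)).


4*pi*r^2 = 4*pi*12.9^2 = 2091.17 m^2
Q / (4*pi*r^2) = 2 / 2091.17 = 0.000956402
Lp = 94.9 + 10*log10(0.000956402) = 64.706 dB


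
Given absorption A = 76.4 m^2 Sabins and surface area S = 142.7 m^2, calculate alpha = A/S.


Absorption coefficient = absorbed power / incident power
alpha = A / S = 76.4 / 142.7 = 0.53539


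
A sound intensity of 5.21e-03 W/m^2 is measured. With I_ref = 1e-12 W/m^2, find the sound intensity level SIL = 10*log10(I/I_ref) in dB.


I / I_ref = 5.21e-03 / 1e-12 = 5.21e+09
SIL = 10 * log10(5.21e+09) = 97.168 dB


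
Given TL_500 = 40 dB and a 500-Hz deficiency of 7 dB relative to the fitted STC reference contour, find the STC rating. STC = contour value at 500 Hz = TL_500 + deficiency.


By ASTM E413, STC = value of the fitted reference contour at 500 Hz.
Contour value at 500 Hz = TL_500 + deficiency = 40 + 7 = 47
STC = 47


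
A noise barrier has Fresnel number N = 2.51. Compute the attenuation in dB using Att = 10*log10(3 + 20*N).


3 + 20*N = 3 + 20*2.51 = 53.2
Att = 10*log10(53.2) = 17.259 dB


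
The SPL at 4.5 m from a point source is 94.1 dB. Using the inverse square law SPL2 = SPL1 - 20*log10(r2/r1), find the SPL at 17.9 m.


r2/r1 = 17.9/4.5 = 3.97778
Correction = 20*log10(3.97778) = 11.9928 dB
SPL2 = 94.1 - 11.9928 = 82.107 dB


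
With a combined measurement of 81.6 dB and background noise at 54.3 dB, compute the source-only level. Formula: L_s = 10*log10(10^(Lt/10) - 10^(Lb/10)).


10^(81.6/10) = 1.44544e+08
10^(54.3/10) = 269153
Difference = 1.44544e+08 - 269153 = 1.44275e+08
L_source = 10*log10(1.44275e+08) = 81.592 dB


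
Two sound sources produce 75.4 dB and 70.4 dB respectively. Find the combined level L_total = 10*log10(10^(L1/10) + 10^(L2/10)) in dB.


10^(75.4/10) = 3.46737e+07
10^(70.4/10) = 1.09648e+07
Sum = 3.46737e+07 + 1.09648e+07 = 4.56385e+07
L_total = 10*log10(4.56385e+07) = 76.593 dB


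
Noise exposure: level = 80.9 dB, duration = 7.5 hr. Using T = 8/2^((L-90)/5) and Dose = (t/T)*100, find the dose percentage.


T_allowed = 8 / 2^((80.9 - 90)/5) = 28.2465 hr
Dose = 7.5 / 28.2465 * 100 = 26.552 %


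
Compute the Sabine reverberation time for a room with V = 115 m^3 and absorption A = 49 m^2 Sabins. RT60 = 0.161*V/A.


RT60 = 0.161 * 115 / 49 = 0.37786 s


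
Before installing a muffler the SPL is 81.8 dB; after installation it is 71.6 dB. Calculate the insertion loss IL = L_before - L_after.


Insertion loss = SPL without muffler - SPL with muffler
IL = 81.8 - 71.6 = 10.2 dB


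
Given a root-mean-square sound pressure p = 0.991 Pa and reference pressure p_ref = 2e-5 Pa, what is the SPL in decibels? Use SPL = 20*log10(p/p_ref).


p / p_ref = 0.991 / 2e-5 = 49550
SPL = 20 * log10(49550) = 93.901 dB


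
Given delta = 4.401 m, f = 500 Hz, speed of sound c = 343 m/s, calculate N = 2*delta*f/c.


N = 2*delta*f/c = 2*delta/lambda, where lambda = c/f
lambda = 343 / 500 = 0.686 m
N = 2 * 4.401 / 0.686 = 12.831


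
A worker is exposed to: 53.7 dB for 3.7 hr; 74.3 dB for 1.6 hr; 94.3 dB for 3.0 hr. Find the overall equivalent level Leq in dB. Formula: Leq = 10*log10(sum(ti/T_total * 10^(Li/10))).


T_total = 3.7 + 1.6 + 3.0 = 8.3 hr
(3.7/8.3) * 10^(53.7/10) = 104502
(1.6/8.3) * 10^(74.3/10) = 5.1885e+06
(3.0/8.3) * 10^(94.3/10) = 9.72844e+08
Sum = 104502 + 5.1885e+06 + 9.72844e+08 = 9.78137e+08
Leq = 10*log10(9.78137e+08) = 89.904 dB


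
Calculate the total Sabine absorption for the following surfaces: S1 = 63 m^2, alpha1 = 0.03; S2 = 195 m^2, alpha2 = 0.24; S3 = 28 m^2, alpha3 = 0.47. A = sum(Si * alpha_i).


63 * 0.03 = 1.89
195 * 0.24 = 46.8
28 * 0.47 = 13.16
A_total = 1.89 + 46.8 + 13.16 = 61.85 m^2


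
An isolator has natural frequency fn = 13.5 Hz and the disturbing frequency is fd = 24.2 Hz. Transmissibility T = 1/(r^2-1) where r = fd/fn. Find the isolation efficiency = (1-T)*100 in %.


r = 24.2 / 13.5 = 1.79259
r^2 - 1 = 1.79259^2 - 1 = 2.21338
T = 1/2.21338 = 0.451798
Efficiency = (1 - 0.451798)*100 = 54.82 %


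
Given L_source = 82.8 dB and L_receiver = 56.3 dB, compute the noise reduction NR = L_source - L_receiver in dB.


NR = L_source - L_receiver (difference between source and receiving room levels)
NR = 82.8 - 56.3 = 26.5 dB


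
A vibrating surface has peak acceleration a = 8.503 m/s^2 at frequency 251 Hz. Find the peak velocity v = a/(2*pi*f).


omega = 2*pi*f = 2*pi*251 = 1577.08 rad/s
v = a / omega = 8.503 / 1577.08 = 0.0053916 m/s


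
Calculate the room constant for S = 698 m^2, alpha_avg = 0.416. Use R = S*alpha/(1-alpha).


R = 698 * 0.416 / (1 - 0.416) = 497.21 m^2


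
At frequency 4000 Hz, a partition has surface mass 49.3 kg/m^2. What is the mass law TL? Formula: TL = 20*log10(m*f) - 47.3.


m * f = 49.3 * 4000 = 197200
20*log10(197200) = 105.898 dB
TL = 105.898 - 47.3 = 58.598 dB


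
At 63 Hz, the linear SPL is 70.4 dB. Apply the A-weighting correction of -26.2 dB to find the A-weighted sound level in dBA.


A-weighting table: 63 Hz -> -26.2 dB correction
SPL_A = SPL + correction = 70.4 + (-26.2) = 44.2 dBA


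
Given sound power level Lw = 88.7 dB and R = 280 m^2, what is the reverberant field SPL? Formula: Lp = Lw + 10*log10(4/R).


4/R = 4/280 = 0.0142857
Lp = 88.7 + 10*log10(0.0142857) = 70.249 dB


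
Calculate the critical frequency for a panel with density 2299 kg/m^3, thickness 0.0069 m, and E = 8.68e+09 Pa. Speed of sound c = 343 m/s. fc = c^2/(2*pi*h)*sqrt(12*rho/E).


12*rho/E = 12*2299/8.68e+09 = 3.17834e-06
sqrt(12*rho/E) = sqrt(3.17834e-06) = 0.00178279
c^2/(2*pi*h) = 343^2/(2*pi*0.0069) = 2.71368e+06
fc = 2.71368e+06 * 0.00178279 = 4837.9 Hz


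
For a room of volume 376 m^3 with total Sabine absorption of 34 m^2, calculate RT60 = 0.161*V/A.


RT60 = 0.161 * 376 / 34 = 1.7805 s


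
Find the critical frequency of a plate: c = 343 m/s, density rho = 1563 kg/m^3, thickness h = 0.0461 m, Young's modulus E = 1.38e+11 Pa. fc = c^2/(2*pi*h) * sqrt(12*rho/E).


12*rho/E = 12*1563/1.38e+11 = 1.35913e-07
sqrt(12*rho/E) = sqrt(1.35913e-07) = 0.000368664
c^2/(2*pi*h) = 343^2/(2*pi*0.0461) = 406170
fc = 406170 * 0.000368664 = 149.74 Hz


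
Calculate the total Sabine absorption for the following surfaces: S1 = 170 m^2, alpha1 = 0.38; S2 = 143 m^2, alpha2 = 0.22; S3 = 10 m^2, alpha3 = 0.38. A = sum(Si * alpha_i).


170 * 0.38 = 64.6
143 * 0.22 = 31.46
10 * 0.38 = 3.8
A_total = 64.6 + 31.46 + 3.8 = 99.86 m^2


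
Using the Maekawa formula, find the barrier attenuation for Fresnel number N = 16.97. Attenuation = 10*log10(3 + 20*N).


3 + 20*N = 3 + 20*16.97 = 342.4
Att = 10*log10(342.4) = 25.345 dB


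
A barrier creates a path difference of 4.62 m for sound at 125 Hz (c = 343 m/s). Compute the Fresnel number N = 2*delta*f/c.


N = 2*delta*f/c = 2*delta/lambda, where lambda = c/f
lambda = 343 / 125 = 2.744 m
N = 2 * 4.62 / 2.744 = 3.3673


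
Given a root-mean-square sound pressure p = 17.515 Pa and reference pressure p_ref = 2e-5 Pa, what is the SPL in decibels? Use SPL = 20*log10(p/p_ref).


p / p_ref = 17.515 / 2e-5 = 875750
SPL = 20 * log10(875750) = 118.85 dB


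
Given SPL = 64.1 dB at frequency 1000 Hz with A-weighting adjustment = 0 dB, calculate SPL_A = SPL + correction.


A-weighting table: 1000 Hz -> 0 dB correction
SPL_A = SPL + correction = 64.1 + (0) = 64.1 dBA


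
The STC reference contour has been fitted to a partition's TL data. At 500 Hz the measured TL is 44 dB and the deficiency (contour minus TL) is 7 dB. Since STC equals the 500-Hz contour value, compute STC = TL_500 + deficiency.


By ASTM E413, STC = value of the fitted reference contour at 500 Hz.
Contour value at 500 Hz = TL_500 + deficiency = 44 + 7 = 51
STC = 51


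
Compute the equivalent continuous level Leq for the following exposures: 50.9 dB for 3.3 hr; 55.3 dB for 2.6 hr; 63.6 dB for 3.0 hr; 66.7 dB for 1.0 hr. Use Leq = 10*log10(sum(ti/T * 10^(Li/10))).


T_total = 3.3 + 2.6 + 3.0 + 1.0 = 9.9 hr
(3.3/9.9) * 10^(50.9/10) = 41009
(2.6/9.9) * 10^(55.3/10) = 88989.4
(3.0/9.9) * 10^(63.6/10) = 694202
(1.0/9.9) * 10^(66.7/10) = 472460
Sum = 41009 + 88989.4 + 694202 + 472460 = 1.29666e+06
Leq = 10*log10(1.29666e+06) = 61.128 dB


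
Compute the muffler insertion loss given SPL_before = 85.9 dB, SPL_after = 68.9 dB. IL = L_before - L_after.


Insertion loss = SPL without muffler - SPL with muffler
IL = 85.9 - 68.9 = 17 dB


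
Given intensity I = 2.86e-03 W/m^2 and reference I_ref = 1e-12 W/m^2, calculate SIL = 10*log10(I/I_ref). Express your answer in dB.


I / I_ref = 2.86e-03 / 1e-12 = 2.86e+09
SIL = 10 * log10(2.86e+09) = 94.564 dB


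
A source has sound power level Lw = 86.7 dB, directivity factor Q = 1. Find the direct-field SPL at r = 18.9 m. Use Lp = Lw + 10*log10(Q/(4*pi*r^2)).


4*pi*r^2 = 4*pi*18.9^2 = 4488.83 m^2
Q / (4*pi*r^2) = 1 / 4488.83 = 0.000222775
Lp = 86.7 + 10*log10(0.000222775) = 50.179 dB


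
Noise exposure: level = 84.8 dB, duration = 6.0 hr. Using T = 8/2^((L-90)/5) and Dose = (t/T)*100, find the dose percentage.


T_allowed = 8 / 2^((84.8 - 90)/5) = 16.4498 hr
Dose = 6.0 / 16.4498 * 100 = 36.475 %


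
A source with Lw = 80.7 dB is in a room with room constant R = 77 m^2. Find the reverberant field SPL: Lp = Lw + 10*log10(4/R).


4/R = 4/77 = 0.0519481
Lp = 80.7 + 10*log10(0.0519481) = 67.856 dB


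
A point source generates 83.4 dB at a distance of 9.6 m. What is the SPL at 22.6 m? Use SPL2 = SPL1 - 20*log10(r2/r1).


r2/r1 = 22.6/9.6 = 2.35417
Correction = 20*log10(2.35417) = 7.43676 dB
SPL2 = 83.4 - 7.43676 = 75.963 dB


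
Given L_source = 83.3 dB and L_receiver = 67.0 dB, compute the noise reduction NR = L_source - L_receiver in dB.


NR = L_source - L_receiver (difference between source and receiving room levels)
NR = 83.3 - 67.0 = 16.3 dB


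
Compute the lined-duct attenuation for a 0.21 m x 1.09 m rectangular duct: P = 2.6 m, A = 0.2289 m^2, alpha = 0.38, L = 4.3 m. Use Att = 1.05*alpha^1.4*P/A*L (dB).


alpha^1.4 = 0.38^1.4 = 0.258046
Attenuation rate = 1.05 * alpha^1.4 * P / A
= 1.05 * 0.258046 * 2.6 / 0.2289 = 3.07761 dB/m
Total Att = 3.07761 * 4.3 = 13.234 dB


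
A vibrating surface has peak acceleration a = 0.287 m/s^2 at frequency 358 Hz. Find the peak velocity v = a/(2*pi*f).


omega = 2*pi*f = 2*pi*358 = 2249.38 rad/s
v = a / omega = 0.287 / 2249.38 = 0.00012759 m/s


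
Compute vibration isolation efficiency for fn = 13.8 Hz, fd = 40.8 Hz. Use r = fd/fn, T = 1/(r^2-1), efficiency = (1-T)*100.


r = 40.8 / 13.8 = 2.95652
r^2 - 1 = 2.95652^2 - 1 = 7.74101
T = 1/7.74101 = 0.129182
Efficiency = (1 - 0.129182)*100 = 87.082 %


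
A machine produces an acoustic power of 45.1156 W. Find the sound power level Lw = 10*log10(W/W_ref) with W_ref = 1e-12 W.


W / W_ref = 45.1156 / 1e-12 = 4.51156e+13
Lw = 10 * log10(4.51156e+13) = 136.54 dB


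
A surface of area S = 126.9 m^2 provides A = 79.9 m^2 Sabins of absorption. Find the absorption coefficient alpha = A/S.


Absorption coefficient = absorbed power / incident power
alpha = A / S = 79.9 / 126.9 = 0.62963


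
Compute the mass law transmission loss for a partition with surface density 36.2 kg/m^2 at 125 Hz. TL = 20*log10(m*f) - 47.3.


m * f = 36.2 * 125 = 4525
20*log10(4525) = 73.1124 dB
TL = 73.1124 - 47.3 = 25.812 dB


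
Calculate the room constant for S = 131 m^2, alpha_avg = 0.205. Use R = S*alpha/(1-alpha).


R = 131 * 0.205 / (1 - 0.205) = 33.78 m^2


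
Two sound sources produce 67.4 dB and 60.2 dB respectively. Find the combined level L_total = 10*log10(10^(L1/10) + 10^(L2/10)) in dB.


10^(67.4/10) = 5.49541e+06
10^(60.2/10) = 1.04713e+06
Sum = 5.49541e+06 + 1.04713e+06 = 6.54254e+06
L_total = 10*log10(6.54254e+06) = 68.157 dB


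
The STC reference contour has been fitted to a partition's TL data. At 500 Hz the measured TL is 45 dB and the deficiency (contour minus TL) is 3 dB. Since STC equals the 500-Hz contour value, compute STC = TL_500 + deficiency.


By ASTM E413, STC = value of the fitted reference contour at 500 Hz.
Contour value at 500 Hz = TL_500 + deficiency = 45 + 3 = 48
STC = 48


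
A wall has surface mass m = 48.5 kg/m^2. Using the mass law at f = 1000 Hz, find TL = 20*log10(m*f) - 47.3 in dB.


m * f = 48.5 * 1000 = 48500
20*log10(48500) = 93.7148 dB
TL = 93.7148 - 47.3 = 46.415 dB


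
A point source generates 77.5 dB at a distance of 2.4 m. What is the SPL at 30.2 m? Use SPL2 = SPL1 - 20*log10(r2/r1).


r2/r1 = 30.2/2.4 = 12.5833
Correction = 20*log10(12.5833) = 21.9959 dB
SPL2 = 77.5 - 21.9959 = 55.504 dB


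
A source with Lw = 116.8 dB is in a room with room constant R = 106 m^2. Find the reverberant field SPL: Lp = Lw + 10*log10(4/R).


4/R = 4/106 = 0.0377358
Lp = 116.8 + 10*log10(0.0377358) = 102.57 dB


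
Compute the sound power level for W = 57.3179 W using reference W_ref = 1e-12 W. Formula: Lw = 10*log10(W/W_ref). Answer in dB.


W / W_ref = 57.3179 / 1e-12 = 5.73179e+13
Lw = 10 * log10(5.73179e+13) = 137.58 dB
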